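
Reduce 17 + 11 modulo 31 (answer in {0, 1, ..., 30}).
28

Both summands are already reduced mod 31. 17 + 11 = 28; 28 = 0·31 + 28, so (17 + 11) mod 31 = 28.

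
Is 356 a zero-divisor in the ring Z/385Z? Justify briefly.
gcd(356, 385) = 1, so 356 is a unit in Z/385Z (it has a multiplicative inverse). A unit cannot be a zero-divisor: if 356·b ≡ 0 then multiplying both sides by 356^(−1) gives b ≡ 0. So 356 is not a zero-divisor.

Final answer: NO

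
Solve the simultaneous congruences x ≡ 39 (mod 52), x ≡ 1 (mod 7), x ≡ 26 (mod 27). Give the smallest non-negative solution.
x ≡ 1079 (mod 9828); the representative in [0, 9828) is 1079

The moduli 52, 7, 27 are pairwise coprime, so by the CRT there is a unique solution mod 52·7·27 = 9828.
Solve by successive substitution. Start with x ≡ 39 (mod 52).
  Combine with x ≡ 1 (mod 7): write x = 39 + 52·t and require 39 + 52·t ≡ 1 (mod 7), i.e. 52·t ≡ 1 − 39 ≡ 4 (mod 7). Since 52^(−1) ≡ 5 (mod 7) (52 ≡ 3 (mod 7)), t ≡ 5·4 ≡ 6 (mod 7). So x ≡ 39 + 52·6 = 351 (mod 364).
  Combine with x ≡ 26 (mod 27): write x = 351 + 364·t and require 351 + 364·t ≡ 26 (mod 27), i.e. 364·t ≡ 26 − 351 ≡ 26 (mod 27). Since 364^(−1) ≡ 25 (mod 27) (364 ≡ 13 (mod 27)), t ≡ 25·26 ≡ 2 (mod 27). So x ≡ 351 + 364·2 = 1079 (mod 9828).
Unique solution in [0, 9828): x = 1079.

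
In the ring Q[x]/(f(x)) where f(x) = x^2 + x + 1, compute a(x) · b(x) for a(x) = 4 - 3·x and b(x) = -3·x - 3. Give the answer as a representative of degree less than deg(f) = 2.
First multiply in Q[x] without reducing: a · b = 9·x^2 - 3·x - 12. Now divide by f(x) = x^2 + x + 1, eliminating the leading term at each step:
  leading term 9·x^2: subtract (9)·f(x) = 9·x^2 + 9·x + 9, leaving -12·x - 21
The degree is now < 2, so this is the remainder. Hence a · b ≡ -12·x - 21 in Q[x]/(f).

Final answer: a · b ≡ -12·x - 21 (mod f(x))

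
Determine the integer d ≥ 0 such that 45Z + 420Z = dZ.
(45, 420) = (15); d = 15

In the PID Z, (a, b) is generated by gcd(a, b). Compute gcd(420, 45) with the extended Euclidean algorithm, tracking rows (r, s, t) with s·420 + t·45 = r:
  row A: (420, 1, 0)   [1·420 + 0·45 = 420]
  row B: (45, 0, 1)   [0·420 + 1·45 = 45]
  420 = 9·45 + 15   → row C = row A − 9·row B = (15, 1, −9)   [check: 1·420 − 9·45 = 15]
  45 = 3·15 + 0   → remainder 0, stop. gcd = 15 (last nonzero row C).
So gcd(45, 420) = 15, with Bézout identity 1·420 − 9·45 = 15. Containment (⊇): the Bézout identity exhibits 15 as an element of (45, 420), giving (15) ⊆ (45, 420). Containment (⊆): since 15 | 45 and 15 | 420 (45 = 15·3, 420 = 15·28), every Z-linear combination of 45 and 420 is divisible by 15, so (45, 420) ⊆ (15). Therefore (45, 420) = (15), d = 15.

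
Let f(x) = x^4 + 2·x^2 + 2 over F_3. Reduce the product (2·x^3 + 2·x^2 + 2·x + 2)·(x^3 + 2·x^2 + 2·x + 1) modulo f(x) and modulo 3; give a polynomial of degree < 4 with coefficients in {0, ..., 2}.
Multiply as integer polynomials: a · b = 2·x^6 + 6·x^5 + 10·x^4 + 12·x^3 + 10·x^2 + 6·x + 2. Reducing coefficients mod 3: a · b ≡ 2·x^6 + x^4 + x^2 + 2. Now divide by f(x) = x^4 + 2·x^2 + 2 in F_3[x], eliminating the leading term at each step:
  leading term 2·x^6: subtract (2·x^2)·f(x) = 2·x^6 + x^4 + x^2, leaving 2 (coefficients mod 3)
The degree is now < 4, so this is the remainder. Hence a · b ≡ 2 in F_3[x]/(f).

Final answer: a · b ≡ 2 (mod f(x))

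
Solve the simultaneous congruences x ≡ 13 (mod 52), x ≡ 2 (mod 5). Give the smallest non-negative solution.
The moduli 52, 5 are pairwise coprime, so by the CRT there is a unique solution mod 52·5 = 260.
Solve by successive substitution. Start with x ≡ 13 (mod 52).
  Combine with x ≡ 2 (mod 5): write x = 13 + 52·t and require 13 + 52·t ≡ 2 (mod 5), i.e. 52·t ≡ 2 − 13 ≡ 4 (mod 5). Since 52^(−1) ≡ 3 (mod 5) (52 ≡ 2 (mod 5)), t ≡ 3·4 ≡ 2 (mod 5). So x ≡ 13 + 52·2 = 117 (mod 260).
Unique solution in [0, 260): x = 117.

Final answer: x ≡ 117 (mod 260); the representative in [0, 260) is 117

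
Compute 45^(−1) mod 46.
45^(−1) ≡ 45 (mod 46)

Apply the extended Euclidean algorithm to (46, 45), tracking rows (r, s, t) with s·46 + t·45 = r. Each division r_prev = q·r_cur + r_new produces the new row as (previous row) − q·(current row):
  row A: (46, 1, 0)   [1·46 + 0·45 = 46]
  row B: (45, 0, 1)   [0·46 + 1·45 = 45]
  46 = 1·45 + 1   → row C = row A − 1·row B = (1, 1, −1)   [check: 1·46 − 1·45 = 1]
  45 = 45·1 + 0   → remainder 0, stop. gcd = 1 (last nonzero row C).
The gcd is 1, so 45 is invertible mod 46. The last nonzero row gives 1·46 − 1·45 = 1, so t = −1. So 45^(−1) ≡ −1 ≡ 45 (mod 46). Verify: 45 · 45 = 2025 ≡ 1 (mod 46). ✓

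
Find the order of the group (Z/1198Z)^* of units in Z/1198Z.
|(Z/1198Z)^*| = 598

(Z/1198Z)^* consists of the classes a with gcd(a, 1198) = 1, so its order is φ(1198). φ is multiplicative, with φ(p^e) = p^e − p^(e−1). Factorise 1198 = 2 · 599. Then
  φ(1198) = (2 − 1) · (599 − 1) = 1 · 598 = 598.
Thus |(Z/1198Z)^*| = 598.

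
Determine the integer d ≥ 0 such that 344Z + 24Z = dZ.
(344, 24) = (8); d = 8

In the PID Z, (a, b) is generated by gcd(a, b). Compute gcd(344, 24) with the extended Euclidean algorithm, tracking rows (r, s, t) with s·344 + t·24 = r:
  row A: (344, 1, 0)   [1·344 + 0·24 = 344]
  row B: (24, 0, 1)   [0·344 + 1·24 = 24]
  344 = 14·24 + 8   → row C = row A − 14·row B = (8, 1, −14)   [check: 1·344 − 14·24 = 8]
  24 = 3·8 + 0   → remainder 0, stop. gcd = 8 (last nonzero row C).
So gcd(344, 24) = 8, with Bézout identity 1·344 − 14·24 = 8. Containment (⊇): the Bézout identity exhibits 8 as an element of (344, 24), giving (8) ⊆ (344, 24). Containment (⊆): since 8 | 344 and 8 | 24 (344 = 8·43, 24 = 8·3), every Z-linear combination of 344 and 24 is divisible by 8, so (344, 24) ⊆ (8). Therefore (344, 24) = (8), d = 8.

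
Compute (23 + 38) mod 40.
Both summands are already reduced mod 40. 23 + 38 = 61; 61 = 1·40 + 21, so (23 + 38) mod 40 = 21.

Final answer: 21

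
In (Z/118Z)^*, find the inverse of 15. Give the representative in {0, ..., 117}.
15^(−1) ≡ 63 (mod 118)

Apply the extended Euclidean algorithm to (118, 15), tracking rows (r, s, t) with s·118 + t·15 = r. Each division r_prev = q·r_cur + r_new produces the new row as (previous row) − q·(current row):
  row A: (118, 1, 0)   [1·118 + 0·15 = 118]
  row B: (15, 0, 1)   [0·118 + 1·15 = 15]
  118 = 7·15 + 13   → row C = row A − 7·row B = (13, 1, −7)   [check: 1·118 − 7·15 = 13]
  15 = 1·13 + 2   → row D = row B − 1·row C = (2, −1, 8)   [check: −1·118 + 8·15 = 2]
  13 = 6·2 + 1   → row E = row C − 6·row D = (1, 7, −55)   [check: 7·118 − 55·15 = 1]
  2 = 2·1 + 0   → remainder 0, stop. gcd = 1 (last nonzero row E).
The gcd is 1, so 15 is invertible mod 118. The last nonzero row gives 7·118 − 55·15 = 1, so t = −55. So 15^(−1) ≡ −55 ≡ 63 (mod 118). Verify: 15 · 63 = 945 ≡ 1 (mod 118). ✓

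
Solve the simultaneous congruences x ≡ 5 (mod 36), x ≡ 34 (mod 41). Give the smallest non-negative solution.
The moduli 36, 41 are pairwise coprime, so by the CRT there is a unique solution mod 36·41 = 1476.
Solve by successive substitution. Start with x ≡ 5 (mod 36).
  Combine with x ≡ 34 (mod 41): write x = 5 + 36·t and require 5 + 36·t ≡ 34 (mod 41), i.e. 36·t ≡ 34 − 5 ≡ 29 (mod 41). Since 36^(−1) ≡ 8 (mod 41), t ≡ 8·29 ≡ 27 (mod 41). So x ≡ 5 + 36·27 = 977 (mod 1476).
Unique solution in [0, 1476): x = 977.

Final answer: x ≡ 977 (mod 1476); the representative in [0, 1476) is 977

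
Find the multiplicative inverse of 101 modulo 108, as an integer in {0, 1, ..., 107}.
101^(−1) ≡ 77 (mod 108)

Apply the extended Euclidean algorithm to (108, 101), tracking rows (r, s, t) with s·108 + t·101 = r. Each division r_prev = q·r_cur + r_new produces the new row as (previous row) − q·(current row):
  row A: (108, 1, 0)   [1·108 + 0·101 = 108]
  row B: (101, 0, 1)   [0·108 + 1·101 = 101]
  108 = 1·101 + 7   → row C = row A − 1·row B = (7, 1, −1)   [check: 1·108 − 1·101 = 7]
  101 = 14·7 + 3   → row D = row B − 14·row C = (3, −14, 15)   [check: −14·108 + 15·101 = 3]
  7 = 2·3 + 1   → row E = row C − 2·row D = (1, 29, −31)   [check: 29·108 − 31·101 = 1]
  3 = 3·1 + 0   → remainder 0, stop. gcd = 1 (last nonzero row E).
The gcd is 1, so 101 is invertible mod 108. The last nonzero row gives 29·108 − 31·101 = 1, so t = −31. So 101^(−1) ≡ −31 ≡ 77 (mod 108). Verify: 101 · 77 = 7777 ≡ 1 (mod 108). ✓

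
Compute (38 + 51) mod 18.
17

Reduce the summands first: 38 ≡ 2, 51 ≡ 15 (mod 18), so 38 + 51 ≡ 2 + 15 (mod 18). 2 + 15 = 17; 17 = 0·18 + 17, so (38 + 51) mod 18 = 17.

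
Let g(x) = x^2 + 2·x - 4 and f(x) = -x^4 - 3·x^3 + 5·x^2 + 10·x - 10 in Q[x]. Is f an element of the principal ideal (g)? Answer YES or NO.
In Q[x] the ideal (g) consists of all multiples of g, so f ∈ (g) iff g | f, i.e. iff the remainder of f on division by g is 0. Divide f by g (g is monic, so eliminate the leading term of the running remainder at each step):
  leading term -x^4: subtract (-x^2)·g(x) = -x^4 - 2·x^3 + 4·x^2, leaving -x^3 + x^2 + 10·x - 10
  leading term -x^3: subtract (-x)·g(x) = -x^3 - 2·x^2 + 4·x, leaving 3·x^2 + 6·x - 10
  leading term 3·x^2: subtract (3)·g(x) = 3·x^2 + 6·x - 12, leaving 2
The remainder r(x) = 2 ≠ 0 (and deg r < deg g), so g ∤ f, i.e. f ∉ (g).

Final answer: NO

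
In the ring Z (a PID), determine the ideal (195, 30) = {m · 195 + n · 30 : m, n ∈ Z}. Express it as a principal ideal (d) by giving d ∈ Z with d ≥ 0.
(195, 30) = (15); d = 15

In the PID Z, (a, b) is generated by gcd(a, b). Compute gcd(195, 30) with the extended Euclidean algorithm, tracking rows (r, s, t) with s·195 + t·30 = r:
  row A: (195, 1, 0)   [1·195 + 0·30 = 195]
  row B: (30, 0, 1)   [0·195 + 1·30 = 30]
  195 = 6·30 + 15   → row C = row A − 6·row B = (15, 1, −6)   [check: 1·195 − 6·30 = 15]
  30 = 2·15 + 0   → remainder 0, stop. gcd = 15 (last nonzero row C).
So gcd(195, 30) = 15, with Bézout identity 1·195 − 6·30 = 15. Containment (⊇): the Bézout identity exhibits 15 as an element of (195, 30), giving (15) ⊆ (195, 30). Containment (⊆): since 15 | 195 and 15 | 30 (195 = 15·13, 30 = 15·2), every Z-linear combination of 195 and 30 is divisible by 15, so (195, 30) ⊆ (15). Therefore (195, 30) = (15), d = 15.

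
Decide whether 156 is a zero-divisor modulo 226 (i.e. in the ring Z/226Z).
YES

gcd(156, 226) = 2 > 1, so 156 is not a unit in Z/226Z. In Z/nZ every nonzero non-unit is a zero-divisor: explicitly, take b = 226/gcd = 113 ≠ 0 (mod 226); then 156·113 = 17628 = 78·226, i.e. 156·113 ≡ 0 (mod 226). So 156 is a zero-divisor.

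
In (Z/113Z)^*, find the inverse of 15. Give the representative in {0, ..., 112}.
15^(−1) ≡ 98 (mod 113)

Apply the extended Euclidean algorithm to (113, 15), tracking rows (r, s, t) with s·113 + t·15 = r. Each division r_prev = q·r_cur + r_new produces the new row as (previous row) − q·(current row):
  row A: (113, 1, 0)   [1·113 + 0·15 = 113]
  row B: (15, 0, 1)   [0·113 + 1·15 = 15]
  113 = 7·15 + 8   → row C = row A − 7·row B = (8, 1, −7)   [check: 1·113 − 7·15 = 8]
  15 = 1·8 + 7   → row D = row B − 1·row C = (7, −1, 8)   [check: −1·113 + 8·15 = 7]
  8 = 1·7 + 1   → row E = row C − 1·row D = (1, 2, −15)   [check: 2·113 − 15·15 = 1]
  7 = 7·1 + 0   → remainder 0, stop. gcd = 1 (last nonzero row E).
The gcd is 1, so 15 is invertible mod 113. The last nonzero row gives 2·113 − 15·15 = 1, so t = −15. So 15^(−1) ≡ −15 ≡ 98 (mod 113). Verify: 15 · 98 = 1470 ≡ 1 (mod 113). ✓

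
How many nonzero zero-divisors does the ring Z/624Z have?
In Z/624Z each nonzero element is either a unit (gcd with 624 is 1) or a zero-divisor (gcd > 1). The number of units is φ(624): factorise 624 = 2^4 · 3 · 13, so φ(624) = (2^4 − 2^3) · (3 − 1) · (13 − 1) = 8 · 2 · 12 = 192. The nonzero elements number 624 − 1 = 623. Hence the nonzero zero-divisors number 623 − 192 = 431.

Final answer: Z/624Z has 431 nonzero zero-divisors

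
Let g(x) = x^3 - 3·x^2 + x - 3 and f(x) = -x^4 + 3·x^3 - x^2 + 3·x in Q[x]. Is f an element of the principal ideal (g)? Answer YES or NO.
In Q[x] the ideal (g) consists of all multiples of g, so f ∈ (g) iff g | f, i.e. iff the remainder of f on division by g is 0. Divide f by g (g is monic, so eliminate the leading term of the running remainder at each step):
  leading term -x^4: subtract (-x)·g(x) = -x^4 + 3·x^3 - x^2 + 3·x, leaving 0
The remainder is 0, so f(x) = g(x) · h(x) with h(x) = -x. Hence g | f, i.e. f ∈ (g).

Final answer: YES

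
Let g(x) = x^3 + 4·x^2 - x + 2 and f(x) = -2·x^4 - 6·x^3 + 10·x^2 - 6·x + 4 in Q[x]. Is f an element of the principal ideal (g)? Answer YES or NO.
YES

In Q[x] the ideal (g) consists of all multiples of g, so f ∈ (g) iff g | f, i.e. iff the remainder of f on division by g is 0. Divide f by g (g is monic, so eliminate the leading term of the running remainder at each step):
  leading term -2·x^4: subtract (-2·x)·g(x) = -2·x^4 - 8·x^3 + 2·x^2 - 4·x, leaving 2·x^3 + 8·x^2 - 2·x + 4
  leading term 2·x^3: subtract (2)·g(x) = 2·x^3 + 8·x^2 - 2·x + 4, leaving 0
The remainder is 0, so f(x) = g(x) · h(x) with h(x) = 2 - 2·x. Hence g | f, i.e. f ∈ (g).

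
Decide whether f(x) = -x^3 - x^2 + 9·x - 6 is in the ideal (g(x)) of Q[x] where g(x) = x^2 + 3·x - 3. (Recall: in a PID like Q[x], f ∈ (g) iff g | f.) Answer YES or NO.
YES

In Q[x] the ideal (g) consists of all multiples of g, so f ∈ (g) iff g | f, i.e. iff the remainder of f on division by g is 0. Divide f by g (g is monic, so eliminate the leading term of the running remainder at each step):
  leading term -x^3: subtract (-x)·g(x) = -x^3 - 3·x^2 + 3·x, leaving 2·x^2 + 6·x - 6
  leading term 2·x^2: subtract (2)·g(x) = 2·x^2 + 6·x - 6, leaving 0
The remainder is 0, so f(x) = g(x) · h(x) with h(x) = 2 - x. Hence g | f, i.e. f ∈ (g).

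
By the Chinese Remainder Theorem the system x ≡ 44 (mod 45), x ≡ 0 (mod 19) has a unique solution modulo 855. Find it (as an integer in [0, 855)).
x ≡ 494 (mod 855); the representative in [0, 855) is 494

The moduli 45, 19 are pairwise coprime, so by the CRT there is a unique solution mod 45·19 = 855.
Solve by successive substitution. Start with x ≡ 44 (mod 45).
  Combine with x ≡ 0 (mod 19): write x = 44 + 45·t and require 44 + 45·t ≡ 0 (mod 19), i.e. 45·t ≡ 0 − 44 ≡ 13 (mod 19). Since 45^(−1) ≡ 11 (mod 19) (45 ≡ 7 (mod 19)), t ≡ 11·13 ≡ 10 (mod 19). So x ≡ 44 + 45·10 = 494 (mod 855).
Unique solution in [0, 855): x = 494.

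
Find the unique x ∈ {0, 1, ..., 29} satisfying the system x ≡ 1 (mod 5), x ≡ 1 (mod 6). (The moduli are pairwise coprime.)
The moduli 5, 6 are pairwise coprime, so by the CRT there is a unique solution mod 5·6 = 30.
Solve by successive substitution. Start with x ≡ 1 (mod 5).
  Combine with x ≡ 1 (mod 6): write x = 1 + 5·t and require 1 + 5·t ≡ 1 (mod 6), i.e. 5·t ≡ 1 − 1 ≡ 0 (mod 6). Since 5^(−1) ≡ 5 (mod 6), t ≡ 5·0 ≡ 0 (mod 6). So x ≡ 1 + 5·0 = 1 (mod 30).
Unique solution in [0, 30): x = 1.

Final answer: x ≡ 1 (mod 30); the representative in [0, 30) is 1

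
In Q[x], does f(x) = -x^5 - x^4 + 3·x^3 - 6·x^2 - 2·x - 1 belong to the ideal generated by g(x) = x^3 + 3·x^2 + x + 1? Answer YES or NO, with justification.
NO

In Q[x] the ideal (g) consists of all multiples of g, so f ∈ (g) iff g | f, i.e. iff the remainder of f on division by g is 0. Divide f by g (g is monic, so eliminate the leading term of the running remainder at each step):
  leading term -x^5: subtract (-x^2)·g(x) = -x^5 - 3·x^4 - x^3 - x^2, leaving 2·x^4 + 4·x^3 - 5·x^2 - 2·x - 1
  leading term 2·x^4: subtract (2·x)·g(x) = 2·x^4 + 6·x^3 + 2·x^2 + 2·x, leaving -2·x^3 - 7·x^2 - 4·x - 1
  leading term -2·x^3: subtract (-2)·g(x) = -2·x^3 - 6·x^2 - 2·x - 2, leaving -x^2 - 2·x + 1
The remainder r(x) = -x^2 - 2·x + 1 ≠ 0 (and deg r < deg g), so g ∤ f, i.e. f ∉ (g).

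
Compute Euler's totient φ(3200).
φ is multiplicative, with φ(p^e) = p^e − p^(e−1). Factorise 3200 = 2^7 · 5^2. Then
  φ(3200) = (2^7 − 2^6) · (5^2 − 5^1) = 64 · 20 = 1280.

Final answer: φ(3200) = 1280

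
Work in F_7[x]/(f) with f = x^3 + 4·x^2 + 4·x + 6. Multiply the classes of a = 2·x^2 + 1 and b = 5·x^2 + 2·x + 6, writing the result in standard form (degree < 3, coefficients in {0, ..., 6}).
a · b ≡ 2·x^2 + 2·x + 5 (mod f(x))

Multiply as integer polynomials: a · b = 10·x^4 + 4·x^3 + 17·x^2 + 2·x + 6. Reducing coefficients mod 7: a · b ≡ 3·x^4 + 4·x^3 + 3·x^2 + 2·x + 6. Now divide by f(x) = x^3 + 4·x^2 + 4·x + 6 in F_7[x], eliminating the leading term at each step:
  leading term 3·x^4: subtract (3·x)·f(x) = 3·x^4 + 5·x^3 + 5·x^2 + 4·x, leaving 6·x^3 + 5·x^2 + 5·x + 6 (coefficients mod 7)
  leading term 6·x^3: subtract (6)·f(x) = 6·x^3 + 3·x^2 + 3·x + 1, leaving 2·x^2 + 2·x + 5 (coefficients mod 7)
The degree is now < 3, so this is the remainder. Hence a · b ≡ 2·x^2 + 2·x + 5 in F_7[x]/(f).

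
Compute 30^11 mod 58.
Use repeated squaring. Binary(11) = 1011. Walk through the bits of the exponent 11 left-to-right: at each bit after the leading one, square the running value, then multiply by 30 if the bit is 1 (always reducing mod 58):
  bit 1 = 1 (leading): start with 30.
  bit 2 = 0: square 30^2 = 900 ≡ 30 (mod 58).
  bit 3 = 1: square 30^2 = 900 ≡ 30; bit is 1, so multiply 30·30 = 900 ≡ 30 (mod 58).
  bit 4 = 1: square 30^2 = 900 ≡ 30; bit is 1, so multiply 30·30 = 900 ≡ 30 (mod 58).
Final value: 30^11 ≡ 30 (mod 58).

Final answer: 30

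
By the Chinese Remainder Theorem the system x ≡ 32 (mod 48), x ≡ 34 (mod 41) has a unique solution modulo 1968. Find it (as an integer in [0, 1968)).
The moduli 48, 41 are pairwise coprime, so by the CRT there is a unique solution mod 48·41 = 1968.
Solve by successive substitution. Start with x ≡ 32 (mod 48).
  Combine with x ≡ 34 (mod 41): write x = 32 + 48·t and require 32 + 48·t ≡ 34 (mod 41), i.e. 48·t ≡ 34 − 32 ≡ 2 (mod 41). Since 48^(−1) ≡ 6 (mod 41) (48 ≡ 7 (mod 41)), t ≡ 6·2 ≡ 12 (mod 41). So x ≡ 32 + 48·12 = 608 (mod 1968).
Unique solution in [0, 1968): x = 608.

Final answer: x ≡ 608 (mod 1968); the representative in [0, 1968) is 608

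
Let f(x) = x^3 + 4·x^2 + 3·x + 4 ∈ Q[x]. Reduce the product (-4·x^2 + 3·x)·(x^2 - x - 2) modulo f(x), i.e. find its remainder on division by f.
a · b ≡ -75·x^2 - 59·x - 92 (mod f(x))

First multiply in Q[x] without reducing: a · b = -4·x^4 + 7·x^3 + 5·x^2 - 6·x. Now divide by f(x) = x^3 + 4·x^2 + 3·x + 4, eliminating the leading term at each step:
  leading term -4·x^4: subtract (-4·x)·f(x) = -4·x^4 - 16·x^3 - 12·x^2 - 16·x, leaving 23·x^3 + 17·x^2 + 10·x
  leading term 23·x^3: subtract (23)·f(x) = 23·x^3 + 92·x^2 + 69·x + 92, leaving -75·x^2 - 59·x - 92
The degree is now < 3, so this is the remainder. Hence a · b ≡ -75·x^2 - 59·x - 92 in Q[x]/(f).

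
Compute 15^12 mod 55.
5

Use repeated squaring. Binary(12) = 1100. Walk through the bits of the exponent 12 left-to-right: at each bit after the leading one, square the running value, then multiply by 15 if the bit is 1 (always reducing mod 55):
  bit 1 = 1 (leading): start with 15.
  bit 2 = 1: square 15^2 = 225 ≡ 5; bit is 1, so multiply 5·15 = 75 ≡ 20 (mod 55).
  bit 3 = 0: square 20^2 = 400 ≡ 15 (mod 55).
  bit 4 = 0: square 15^2 = 225 ≡ 5 (mod 55).
Final value: 15^12 ≡ 5 (mod 55).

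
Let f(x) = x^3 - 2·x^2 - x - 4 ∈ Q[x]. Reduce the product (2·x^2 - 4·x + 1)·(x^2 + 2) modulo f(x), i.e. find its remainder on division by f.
a · b ≡ 7·x^2 + 2 (mod f(x))

First multiply in Q[x] without reducing: a · b = 2·x^4 - 4·x^3 + 5·x^2 - 8·x + 2. Now divide by f(x) = x^3 - 2·x^2 - x - 4, eliminating the leading term at each step:
  leading term 2·x^4: subtract (2·x)·f(x) = 2·x^4 - 4·x^3 - 2·x^2 - 8·x, leaving 7·x^2 + 2
The degree is now < 3, so this is the remainder. Hence a · b ≡ 7·x^2 + 2 in Q[x]/(f).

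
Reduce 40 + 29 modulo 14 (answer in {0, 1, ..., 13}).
Reduce the summands first: 40 ≡ 12, 29 ≡ 1 (mod 14), so 40 + 29 ≡ 12 + 1 (mod 14). 12 + 1 = 13; 13 = 0·14 + 13, so (40 + 29) mod 14 = 13.

Final answer: 13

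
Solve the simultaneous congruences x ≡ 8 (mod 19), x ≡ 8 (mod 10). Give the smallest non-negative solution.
x ≡ 8 (mod 190); the representative in [0, 190) is 8

The moduli 19, 10 are pairwise coprime, so by the CRT there is a unique solution mod 19·10 = 190.
Solve by successive substitution. Start with x ≡ 8 (mod 19).
  Combine with x ≡ 8 (mod 10): write x = 8 + 19·t and require 8 + 19·t ≡ 8 (mod 10), i.e. 19·t ≡ 8 − 8 ≡ 0 (mod 10). Since 19^(−1) ≡ 9 (mod 10) (19 ≡ 9 (mod 10)), t ≡ 9·0 ≡ 0 (mod 10). So x ≡ 8 + 19·0 = 8 (mod 190).
Unique solution in [0, 190): x = 8.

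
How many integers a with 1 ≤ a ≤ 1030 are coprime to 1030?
The number of a ∈ {1, ..., 1030} with gcd(a, 1030) = 1 is by definition Euler's totient φ(1030). φ is multiplicative, with φ(p^e) = p^e − p^(e−1). Factorise 1030 = 2 · 5 · 103. Then
  φ(1030) = (2 − 1) · (5 − 1) · (103 − 1) = 1 · 4 · 102 = 408.
So there are 408 such integers.

Final answer: 408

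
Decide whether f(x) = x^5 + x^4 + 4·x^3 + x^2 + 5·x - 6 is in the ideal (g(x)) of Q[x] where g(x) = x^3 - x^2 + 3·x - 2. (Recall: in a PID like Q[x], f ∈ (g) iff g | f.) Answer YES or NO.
In Q[x] the ideal (g) consists of all multiples of g, so f ∈ (g) iff g | f, i.e. iff the remainder of f on division by g is 0. Divide f by g (g is monic, so eliminate the leading term of the running remainder at each step):
  leading term x^5: subtract (x^2)·g(x) = x^5 - x^4 + 3·x^3 - 2·x^2, leaving 2·x^4 + x^3 + 3·x^2 + 5·x - 6
  leading term 2·x^4: subtract (2·x)·g(x) = 2·x^4 - 2·x^3 + 6·x^2 - 4·x, leaving 3·x^3 - 3·x^2 + 9·x - 6
  leading term 3·x^3: subtract (3)·g(x) = 3·x^3 - 3·x^2 + 9·x - 6, leaving 0
The remainder is 0, so f(x) = g(x) · h(x) with h(x) = x^2 + 2·x + 3. Hence g | f, i.e. f ∈ (g).

Final answer: YES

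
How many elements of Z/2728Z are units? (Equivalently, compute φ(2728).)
Z/2728Z has φ(2728) = 1200 units

An element a ∈ Z/2728Z is a unit iff gcd(a, 2728) = 1, so the number of units is φ(2728). φ is multiplicative, with φ(p^e) = p^e − p^(e−1). Factorise 2728 = 2^3 · 11 · 31. Then
  φ(2728) = (2^3 − 2^2) · (11 − 1) · (31 − 1) = 4 · 10 · 30 = 1200.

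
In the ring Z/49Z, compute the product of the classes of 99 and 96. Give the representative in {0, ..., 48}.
Reduce the factors first: 99 ≡ 1, 96 ≡ 47 (mod 49), so 99 · 96 ≡ 1 · 47 (mod 49). 1 · 47 = 47. Dividing by 49: 47 = 0·49 + 47. So (99 · 96) mod 49 = 47.

Final answer: 47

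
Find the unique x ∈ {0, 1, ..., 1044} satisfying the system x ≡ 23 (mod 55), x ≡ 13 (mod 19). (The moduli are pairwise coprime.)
The moduli 55, 19 are pairwise coprime, so by the CRT there is a unique solution mod 55·19 = 1045.
Solve by successive substitution. Start with x ≡ 23 (mod 55).
  Combine with x ≡ 13 (mod 19): write x = 23 + 55·t and require 23 + 55·t ≡ 13 (mod 19), i.e. 55·t ≡ 13 − 23 ≡ 9 (mod 19). Since 55^(−1) ≡ 9 (mod 19) (55 ≡ 17 (mod 19)), t ≡ 9·9 ≡ 5 (mod 19). So x ≡ 23 + 55·5 = 298 (mod 1045).
Unique solution in [0, 1045): x = 298.

Final answer: x ≡ 298 (mod 1045); the representative in [0, 1045) is 298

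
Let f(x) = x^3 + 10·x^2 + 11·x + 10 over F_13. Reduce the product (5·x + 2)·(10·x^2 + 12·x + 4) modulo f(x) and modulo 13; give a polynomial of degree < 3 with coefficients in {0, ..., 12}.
Multiply as integer polynomials: a · b = 50·x^3 + 80·x^2 + 44·x + 8. Reducing coefficients mod 13: a · b ≡ 11·x^3 + 2·x^2 + 5·x + 8. Now divide by f(x) = x^3 + 10·x^2 + 11·x + 10 in F_13[x], eliminating the leading term at each step:
  leading term 11·x^3: subtract (11)·f(x) = 11·x^3 + 6·x^2 + 4·x + 6, leaving 9·x^2 + x + 2 (coefficients mod 13)
The degree is now < 3, so this is the remainder. Hence a · b ≡ 9·x^2 + x + 2 in F_13[x]/(f).

Final answer: a · b ≡ 9·x^2 + x + 2 (mod f(x))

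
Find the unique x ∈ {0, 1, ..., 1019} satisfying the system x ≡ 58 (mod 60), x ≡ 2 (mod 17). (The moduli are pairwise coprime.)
x ≡ 478 (mod 1020); the representative in [0, 1020) is 478

The moduli 60, 17 are pairwise coprime, so by the CRT there is a unique solution mod 60·17 = 1020.
Solve by successive substitution. Start with x ≡ 58 (mod 60).
  Combine with x ≡ 2 (mod 17): write x = 58 + 60·t and require 58 + 60·t ≡ 2 (mod 17), i.e. 60·t ≡ 2 − 58 ≡ 12 (mod 17). Since 60^(−1) ≡ 2 (mod 17) (60 ≡ 9 (mod 17)), t ≡ 2·12 ≡ 7 (mod 17). So x ≡ 58 + 60·7 = 478 (mod 1020).
Unique solution in [0, 1020): x = 478.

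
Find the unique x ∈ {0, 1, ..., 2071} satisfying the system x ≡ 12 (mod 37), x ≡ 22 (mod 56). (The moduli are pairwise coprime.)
x ≡ 974 (mod 2072); the representative in [0, 2072) is 974

The moduli 37, 56 are pairwise coprime, so by the CRT there is a unique solution mod 37·56 = 2072.
Solve by successive substitution. Start with x ≡ 12 (mod 37).
  Combine with x ≡ 22 (mod 56): write x = 12 + 37·t and require 12 + 37·t ≡ 22 (mod 56), i.e. 37·t ≡ 22 − 12 ≡ 10 (mod 56). Since 37^(−1) ≡ 53 (mod 56), t ≡ 53·10 ≡ 26 (mod 56). So x ≡ 12 + 37·26 = 974 (mod 2072).
Unique solution in [0, 2072): x = 974.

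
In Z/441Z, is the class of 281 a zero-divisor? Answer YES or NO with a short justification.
gcd(281, 441) = 1, so 281 is a unit in Z/441Z (it has a multiplicative inverse). A unit cannot be a zero-divisor: if 281·b ≡ 0 then multiplying both sides by 281^(−1) gives b ≡ 0. So 281 is not a zero-divisor.

Final answer: NO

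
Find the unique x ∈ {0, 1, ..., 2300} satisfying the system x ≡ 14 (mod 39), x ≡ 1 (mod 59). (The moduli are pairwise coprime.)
x ≡ 1535 (mod 2301); the representative in [0, 2301) is 1535

The moduli 39, 59 are pairwise coprime, so by the CRT there is a unique solution mod 39·59 = 2301.
Solve by successive substitution. Start with x ≡ 14 (mod 39).
  Combine with x ≡ 1 (mod 59): write x = 14 + 39·t and require 14 + 39·t ≡ 1 (mod 59), i.e. 39·t ≡ 1 − 14 ≡ 46 (mod 59). Since 39^(−1) ≡ 56 (mod 59), t ≡ 56·46 ≡ 39 (mod 59). So x ≡ 14 + 39·39 = 1535 (mod 2301).
Unique solution in [0, 2301): x = 1535.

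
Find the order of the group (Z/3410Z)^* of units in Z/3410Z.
(Z/3410Z)^* consists of the classes a with gcd(a, 3410) = 1, so its order is φ(3410). φ is multiplicative, with φ(p^e) = p^e − p^(e−1). Factorise 3410 = 2 · 5 · 11 · 31. Then
  φ(3410) = (2 − 1) · (5 − 1) · (11 − 1) · (31 − 1) = 1 · 4 · 10 · 30 = 1200.
Thus |(Z/3410Z)^*| = 1200.

Final answer: |(Z/3410Z)^*| = 1200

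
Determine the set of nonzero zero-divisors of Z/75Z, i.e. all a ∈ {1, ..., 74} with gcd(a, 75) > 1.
An element a ∈ Z/75Z (with a ≠ 0) is a zero-divisor iff gcd(a, 75) > 1 (because a is a unit precisely when gcd(a, n) = 1, and in Z/nZ every nonzero, non-unit element is a zero-divisor). Scan a = 1, ..., 74 and keep those with gcd(a, 75) > 1:
  gcd(3, 75) = 3, gcd(5, 75) = 5, gcd(6, 75) = 3, gcd(9, 75) = 3, gcd(10, 75) = 5, gcd(12, 75) = 3, gcd(15, 75) = 15, gcd(18, 75) = 3, gcd(20, 75) = 5, gcd(21, 75) = 3, gcd(24, 75) = 3, gcd(25, 75) = 25, gcd(27, 75) = 3, gcd(30, 75) = 15, gcd(33, 75) = 3, gcd(35, 75) = 5, gcd(36, 75) = 3, gcd(39, 75) = 3, gcd(40, 75) = 5, gcd(42, 75) = 3, gcd(45, 75) = 15, gcd(48, 75) = 3, gcd(50, 75) = 25, gcd(51, 75) = 3, gcd(54, 75) = 3, gcd(55, 75) = 5, gcd(57, 75) = 3, gcd(60, 75) = 15, gcd(63, 75) = 3, gcd(65, 75) = 5, gcd(66, 75) = 3, gcd(69, 75) = 3, gcd(70, 75) = 5, gcd(72, 75) = 3.
All other a ∈ {1, ..., 74} have gcd(a, 75) = 1 and are units. So the nonzero zero-divisors are exactly the 34 values of a appearing in this scan.

Final answer: nonzero zero-divisors of Z/75Z = {3, 5, 6, 9, 10, 12, 15, 18, 20, 21, 24, 25, 27, 30, 33, 35, 36, 39, 40, 42, 45, 48, 50, 51, 54, 55, 57, 60, 63, 65, 66, 69, 70, 72}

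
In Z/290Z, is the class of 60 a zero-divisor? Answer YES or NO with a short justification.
gcd(60, 290) = 10 > 1, so 60 is not a unit in Z/290Z. In Z/nZ every nonzero non-unit is a zero-divisor: explicitly, take b = 290/gcd = 29 ≠ 0 (mod 290); then 60·29 = 1740 = 6·290, i.e. 60·29 ≡ 0 (mod 290). So 60 is a zero-divisor.

Final answer: YES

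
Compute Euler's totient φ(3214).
φ(3214) = 1606

φ is multiplicative, with φ(p^e) = p^e − p^(e−1). Factorise 3214 = 2 · 1607. Then
  φ(3214) = (2 − 1) · (1607 − 1) = 1 · 1606 = 1606.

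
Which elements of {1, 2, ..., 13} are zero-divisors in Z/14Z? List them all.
nonzero zero-divisors of Z/14Z = {2, 4, 6, 7, 8, 10, 12}

An element a ∈ Z/14Z (with a ≠ 0) is a zero-divisor iff gcd(a, 14) > 1 (because a is a unit precisely when gcd(a, n) = 1, and in Z/nZ every nonzero, non-unit element is a zero-divisor). Scan a = 1, ..., 13 and keep those with gcd(a, 14) > 1:
  gcd(2, 14) = 2, gcd(4, 14) = 2, gcd(6, 14) = 2, gcd(7, 14) = 7, gcd(8, 14) = 2, gcd(10, 14) = 2, gcd(12, 14) = 2.
All other a ∈ {1, ..., 13} have gcd(a, 14) = 1 and are units. So the nonzero zero-divisors are exactly the 7 values of a appearing in this scan.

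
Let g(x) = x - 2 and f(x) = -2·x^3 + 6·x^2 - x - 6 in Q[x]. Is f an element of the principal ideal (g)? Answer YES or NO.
YES

In Q[x] the ideal (g) consists of all multiples of g, so f ∈ (g) iff g | f, i.e. iff the remainder of f on division by g is 0. Divide f by g (g is monic, so eliminate the leading term of the running remainder at each step):
  leading term -2·x^3: subtract (-2·x^2)·g(x) = -2·x^3 + 4·x^2, leaving 2·x^2 - x - 6
  leading term 2·x^2: subtract (2·x)·g(x) = 2·x^2 - 4·x, leaving 3·x - 6
  leading term 3·x: subtract (3)·g(x) = 3·x - 6, leaving 0
The remainder is 0, so f(x) = g(x) · h(x) with h(x) = -2·x^2 + 2·x + 3. Hence g | f, i.e. f ∈ (g).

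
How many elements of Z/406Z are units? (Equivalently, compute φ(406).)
Z/406Z has φ(406) = 168 units

An element a ∈ Z/406Z is a unit iff gcd(a, 406) = 1, so the number of units is φ(406). φ is multiplicative, with φ(p^e) = p^e − p^(e−1). Factorise 406 = 2 · 7 · 29. Then
  φ(406) = (2 − 1) · (7 − 1) · (29 − 1) = 1 · 6 · 28 = 168.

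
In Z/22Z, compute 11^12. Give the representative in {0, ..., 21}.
Use repeated squaring. Binary(12) = 1100. Walk through the bits of the exponent 12 left-to-right: at each bit after the leading one, square the running value, then multiply by 11 if the bit is 1 (always reducing mod 22):
  bit 1 = 1 (leading): start with 11.
  bit 2 = 1: square 11^2 = 121 ≡ 11; bit is 1, so multiply 11·11 = 121 ≡ 11 (mod 22).
  bit 3 = 0: square 11^2 = 121 ≡ 11 (mod 22).
  bit 4 = 0: square 11^2 = 121 ≡ 11 (mod 22).
Final value: 11^12 ≡ 11 (mod 22).

Final answer: 11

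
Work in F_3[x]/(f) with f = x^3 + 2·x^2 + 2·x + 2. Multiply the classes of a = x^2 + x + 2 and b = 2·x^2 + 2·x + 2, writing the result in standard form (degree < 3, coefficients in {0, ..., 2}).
Multiply as integer polynomials: a · b = 2·x^4 + 4·x^3 + 8·x^2 + 6·x + 4. Reducing coefficients mod 3: a · b ≡ 2·x^4 + x^3 + 2·x^2 + 1. Now divide by f(x) = x^3 + 2·x^2 + 2·x + 2 in F_3[x], eliminating the leading term at each step:
  leading term 2·x^4: subtract (2·x)·f(x) = 2·x^4 + x^3 + x^2 + x, leaving x^2 + 2·x + 1 (coefficients mod 3)
The degree is now < 3, so this is the remainder. Hence a · b ≡ x^2 + 2·x + 1 in F_3[x]/(f).

Final answer: a · b ≡ x^2 + 2·x + 1 (mod f(x))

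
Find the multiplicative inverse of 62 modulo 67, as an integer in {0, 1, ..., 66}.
Apply the extended Euclidean algorithm to (67, 62), tracking rows (r, s, t) with s·67 + t·62 = r. Each division r_prev = q·r_cur + r_new produces the new row as (previous row) − q·(current row):
  row A: (67, 1, 0)   [1·67 + 0·62 = 67]
  row B: (62, 0, 1)   [0·67 + 1·62 = 62]
  67 = 1·62 + 5   → row C = row A − 1·row B = (5, 1, −1)   [check: 1·67 − 1·62 = 5]
  62 = 12·5 + 2   → row D = row B − 12·row C = (2, −12, 13)   [check: −12·67 + 13·62 = 2]
  5 = 2·2 + 1   → row E = row C − 2·row D = (1, 25, −27)   [check: 25·67 − 27·62 = 1]
  2 = 2·1 + 0   → remainder 0, stop. gcd = 1 (last nonzero row E).
The gcd is 1, so 62 is invertible mod 67. The last nonzero row gives 25·67 − 27·62 = 1, so t = −27. So 62^(−1) ≡ −27 ≡ 40 (mod 67). Verify: 62 · 40 = 2480 ≡ 1 (mod 67). ✓

Final answer: 62^(−1) ≡ 40 (mod 67)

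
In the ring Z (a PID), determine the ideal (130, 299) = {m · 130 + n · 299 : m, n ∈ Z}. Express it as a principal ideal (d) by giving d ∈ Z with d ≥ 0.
(130, 299) = (13); d = 13

In the PID Z, (a, b) is generated by gcd(a, b). Compute gcd(299, 130) with the extended Euclidean algorithm, tracking rows (r, s, t) with s·299 + t·130 = r:
  row A: (299, 1, 0)   [1·299 + 0·130 = 299]
  row B: (130, 0, 1)   [0·299 + 1·130 = 130]
  299 = 2·130 + 39   → row C = row A − 2·row B = (39, 1, −2)   [check: 1·299 − 2·130 = 39]
  130 = 3·39 + 13   → row D = row B − 3·row C = (13, −3, 7)   [check: −3·299 + 7·130 = 13]
  39 = 3·13 + 0   → remainder 0, stop. gcd = 13 (last nonzero row D).
So gcd(130, 299) = 13, with Bézout identity −3·299 + 7·130 = 13. Containment (⊇): the Bézout identity exhibits 13 as an element of (130, 299), giving (13) ⊆ (130, 299). Containment (⊆): since 13 | 130 and 13 | 299 (130 = 13·10, 299 = 13·23), every Z-linear combination of 130 and 299 is divisible by 13, so (130, 299) ⊆ (13). Therefore (130, 299) = (13), d = 13.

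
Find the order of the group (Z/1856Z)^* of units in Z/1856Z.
(Z/1856Z)^* consists of the classes a with gcd(a, 1856) = 1, so its order is φ(1856). φ is multiplicative, with φ(p^e) = p^e − p^(e−1). Factorise 1856 = 2^6 · 29. Then
  φ(1856) = (2^6 − 2^5) · (29 − 1) = 32 · 28 = 896.
Thus |(Z/1856Z)^*| = 896.

Final answer: |(Z/1856Z)^*| = 896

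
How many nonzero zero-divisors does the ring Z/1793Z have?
In Z/1793Z each nonzero element is either a unit (gcd with 1793 is 1) or a zero-divisor (gcd > 1). The number of units is φ(1793): factorise 1793 = 11 · 163, so φ(1793) = (11 − 1) · (163 − 1) = 10 · 162 = 1620. The nonzero elements number 1793 − 1 = 1792. Hence the nonzero zero-divisors number 1792 − 1620 = 172.

Final answer: Z/1793Z has 172 nonzero zero-divisors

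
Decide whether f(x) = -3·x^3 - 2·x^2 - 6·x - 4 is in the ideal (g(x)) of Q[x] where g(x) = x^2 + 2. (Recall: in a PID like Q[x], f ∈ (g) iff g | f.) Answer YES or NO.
YES

In Q[x] the ideal (g) consists of all multiples of g, so f ∈ (g) iff g | f, i.e. iff the remainder of f on division by g is 0. Divide f by g (g is monic, so eliminate the leading term of the running remainder at each step):
  leading term -3·x^3: subtract (-3·x)·g(x) = -3·x^3 - 6·x, leaving -2·x^2 - 4
  leading term -2·x^2: subtract (-2)·g(x) = -2·x^2 - 4, leaving 0
The remainder is 0, so f(x) = g(x) · h(x) with h(x) = -3·x - 2. Hence g | f, i.e. f ∈ (g).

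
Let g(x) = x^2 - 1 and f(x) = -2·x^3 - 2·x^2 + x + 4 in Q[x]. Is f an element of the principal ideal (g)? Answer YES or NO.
NO

In Q[x] the ideal (g) consists of all multiples of g, so f ∈ (g) iff g | f, i.e. iff the remainder of f on division by g is 0. Divide f by g (g is monic, so eliminate the leading term of the running remainder at each step):
  leading term -2·x^3: subtract (-2·x)·g(x) = -2·x^3 + 2·x, leaving -2·x^2 - x + 4
  leading term -2·x^2: subtract (-2)·g(x) = 2 - 2·x^2, leaving 2 - x
The remainder r(x) = 2 - x ≠ 0 (and deg r < deg g), so g ∤ f, i.e. f ∉ (g).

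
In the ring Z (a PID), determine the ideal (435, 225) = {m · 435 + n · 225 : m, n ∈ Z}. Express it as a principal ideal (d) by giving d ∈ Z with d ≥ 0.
In the PID Z, (a, b) is generated by gcd(a, b). Compute gcd(435, 225) with the extended Euclidean algorithm, tracking rows (r, s, t) with s·435 + t·225 = r:
  row A: (435, 1, 0)   [1·435 + 0·225 = 435]
  row B: (225, 0, 1)   [0·435 + 1·225 = 225]
  435 = 1·225 + 210   → row C = row A − 1·row B = (210, 1, −1)   [check: 1·435 − 1·225 = 210]
  225 = 1·210 + 15   → row D = row B − 1·row C = (15, −1, 2)   [check: −1·435 + 2·225 = 15]
  210 = 14·15 + 0   → remainder 0, stop. gcd = 15 (last nonzero row D).
So gcd(435, 225) = 15, with Bézout identity −1·435 + 2·225 = 15. Containment (⊇): the Bézout identity exhibits 15 as an element of (435, 225), giving (15) ⊆ (435, 225). Containment (⊆): since 15 | 435 and 15 | 225 (435 = 15·29, 225 = 15·15), every Z-linear combination of 435 and 225 is divisible by 15, so (435, 225) ⊆ (15). Therefore (435, 225) = (15), d = 15.

Final answer: (435, 225) = (15); d = 15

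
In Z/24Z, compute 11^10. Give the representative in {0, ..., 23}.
1

Use repeated squaring. Binary(10) = 1010. Walk through the bits of the exponent 10 left-to-right: at each bit after the leading one, square the running value, then multiply by 11 if the bit is 1 (always reducing mod 24):
  bit 1 = 1 (leading): start with 11.
  bit 2 = 0: square 11^2 = 121 ≡ 1 (mod 24).
  bit 3 = 1: square 1^2 = 1; bit is 1, so multiply 1·11 = 11 (mod 24).
  bit 4 = 0: square 11^2 = 121 ≡ 1 (mod 24).
Final value: 11^10 ≡ 1 (mod 24).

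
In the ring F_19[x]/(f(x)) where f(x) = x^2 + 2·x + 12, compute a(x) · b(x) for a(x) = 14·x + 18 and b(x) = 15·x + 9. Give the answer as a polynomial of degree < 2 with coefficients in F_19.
a · b ≡ 14·x + 17 (mod f(x))

Multiply as integer polynomials: a · b = 210·x^2 + 396·x + 162. Reducing coefficients mod 19: a · b ≡ x^2 + 16·x + 10. Now divide by f(x) = x^2 + 2·x + 12 in F_19[x], eliminating the leading term at each step:
  leading term x^2: subtract (1)·f(x) = x^2 + 2·x + 12, leaving 14·x + 17 (coefficients mod 19)
The degree is now < 2, so this is the remainder. Hence a · b ≡ 14·x + 17 in F_19[x]/(f).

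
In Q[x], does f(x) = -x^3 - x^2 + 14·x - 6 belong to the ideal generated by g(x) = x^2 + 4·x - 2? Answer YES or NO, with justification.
In Q[x] the ideal (g) consists of all multiples of g, so f ∈ (g) iff g | f, i.e. iff the remainder of f on division by g is 0. Divide f by g (g is monic, so eliminate the leading term of the running remainder at each step):
  leading term -x^3: subtract (-x)·g(x) = -x^3 - 4·x^2 + 2·x, leaving 3·x^2 + 12·x - 6
  leading term 3·x^2: subtract (3)·g(x) = 3·x^2 + 12·x - 6, leaving 0
The remainder is 0, so f(x) = g(x) · h(x) with h(x) = 3 - x. Hence g | f, i.e. f ∈ (g).

Final answer: YES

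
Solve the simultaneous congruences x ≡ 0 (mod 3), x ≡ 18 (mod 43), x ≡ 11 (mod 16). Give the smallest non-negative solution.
x ≡ 1179 (mod 2064); the representative in [0, 2064) is 1179

The moduli 3, 43, 16 are pairwise coprime, so by the CRT there is a unique solution mod 3·43·16 = 2064.
Solve by successive substitution. Start with x ≡ 0 (mod 3).
  Combine with x ≡ 18 (mod 43): write x = 3·t and require 3·t ≡ 18 (mod 43). Since 3^(−1) ≡ 29 (mod 43), t ≡ 29·18 ≡ 6 (mod 43). So x ≡ 3·6 = 18 (mod 129).
  Combine with x ≡ 11 (mod 16): write x = 18 + 129·t and require 18 + 129·t ≡ 11 (mod 16), i.e. 129·t ≡ 11 − 18 ≡ 9 (mod 16). Since 129^(−1) ≡ 1 (mod 16) (129 ≡ 1 (mod 16)), t ≡ 1·9 ≡ 9 (mod 16). So x ≡ 18 + 129·9 = 1179 (mod 2064).
Unique solution in [0, 2064): x = 1179.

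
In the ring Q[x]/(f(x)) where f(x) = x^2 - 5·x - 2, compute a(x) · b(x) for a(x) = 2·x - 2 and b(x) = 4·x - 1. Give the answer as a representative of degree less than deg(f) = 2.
a · b ≡ 30·x + 18 (mod f(x))

First multiply in Q[x] without reducing: a · b = 8·x^2 - 10·x + 2. Now divide by f(x) = x^2 - 5·x - 2, eliminating the leading term at each step:
  leading term 8·x^2: subtract (8)·f(x) = 8·x^2 - 40·x - 16, leaving 30·x + 18
The degree is now < 2, so this is the remainder. Hence a · b ≡ 30·x + 18 in Q[x]/(f).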